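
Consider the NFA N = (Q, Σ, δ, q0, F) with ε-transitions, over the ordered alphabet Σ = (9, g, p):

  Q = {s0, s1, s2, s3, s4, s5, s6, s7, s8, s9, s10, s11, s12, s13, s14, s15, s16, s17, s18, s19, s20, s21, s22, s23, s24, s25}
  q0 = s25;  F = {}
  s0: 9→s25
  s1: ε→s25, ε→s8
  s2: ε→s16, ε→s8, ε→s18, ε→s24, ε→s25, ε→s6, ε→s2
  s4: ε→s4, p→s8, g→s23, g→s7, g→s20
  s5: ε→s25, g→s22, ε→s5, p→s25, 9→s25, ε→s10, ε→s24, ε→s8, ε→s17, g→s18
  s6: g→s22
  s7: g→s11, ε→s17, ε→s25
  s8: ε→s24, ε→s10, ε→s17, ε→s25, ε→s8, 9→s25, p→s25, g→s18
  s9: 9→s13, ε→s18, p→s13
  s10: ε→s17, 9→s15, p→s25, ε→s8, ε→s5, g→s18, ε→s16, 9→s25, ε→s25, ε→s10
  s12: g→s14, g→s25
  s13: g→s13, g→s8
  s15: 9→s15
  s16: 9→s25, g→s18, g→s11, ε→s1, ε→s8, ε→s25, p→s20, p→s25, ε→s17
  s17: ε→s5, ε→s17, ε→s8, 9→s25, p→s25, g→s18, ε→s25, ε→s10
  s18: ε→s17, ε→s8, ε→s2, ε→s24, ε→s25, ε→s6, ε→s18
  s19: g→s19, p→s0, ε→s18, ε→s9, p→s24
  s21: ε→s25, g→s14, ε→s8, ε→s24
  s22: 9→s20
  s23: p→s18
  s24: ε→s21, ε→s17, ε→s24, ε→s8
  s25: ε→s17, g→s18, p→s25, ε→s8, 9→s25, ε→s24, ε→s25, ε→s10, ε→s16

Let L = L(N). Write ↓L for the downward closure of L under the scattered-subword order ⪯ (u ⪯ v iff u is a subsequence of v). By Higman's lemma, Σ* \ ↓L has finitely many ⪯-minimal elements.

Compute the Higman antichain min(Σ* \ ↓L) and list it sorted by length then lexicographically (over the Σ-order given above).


|Q|=26, |F|=0, |δ|=103 (61 ε).
min D↑ (1 st, q0=0, F={0}): 0:9→0,g→0,p→0 (ε-aug+det+¬).
ε ∈ L(D↑) — L = ∅.

A = [ε].


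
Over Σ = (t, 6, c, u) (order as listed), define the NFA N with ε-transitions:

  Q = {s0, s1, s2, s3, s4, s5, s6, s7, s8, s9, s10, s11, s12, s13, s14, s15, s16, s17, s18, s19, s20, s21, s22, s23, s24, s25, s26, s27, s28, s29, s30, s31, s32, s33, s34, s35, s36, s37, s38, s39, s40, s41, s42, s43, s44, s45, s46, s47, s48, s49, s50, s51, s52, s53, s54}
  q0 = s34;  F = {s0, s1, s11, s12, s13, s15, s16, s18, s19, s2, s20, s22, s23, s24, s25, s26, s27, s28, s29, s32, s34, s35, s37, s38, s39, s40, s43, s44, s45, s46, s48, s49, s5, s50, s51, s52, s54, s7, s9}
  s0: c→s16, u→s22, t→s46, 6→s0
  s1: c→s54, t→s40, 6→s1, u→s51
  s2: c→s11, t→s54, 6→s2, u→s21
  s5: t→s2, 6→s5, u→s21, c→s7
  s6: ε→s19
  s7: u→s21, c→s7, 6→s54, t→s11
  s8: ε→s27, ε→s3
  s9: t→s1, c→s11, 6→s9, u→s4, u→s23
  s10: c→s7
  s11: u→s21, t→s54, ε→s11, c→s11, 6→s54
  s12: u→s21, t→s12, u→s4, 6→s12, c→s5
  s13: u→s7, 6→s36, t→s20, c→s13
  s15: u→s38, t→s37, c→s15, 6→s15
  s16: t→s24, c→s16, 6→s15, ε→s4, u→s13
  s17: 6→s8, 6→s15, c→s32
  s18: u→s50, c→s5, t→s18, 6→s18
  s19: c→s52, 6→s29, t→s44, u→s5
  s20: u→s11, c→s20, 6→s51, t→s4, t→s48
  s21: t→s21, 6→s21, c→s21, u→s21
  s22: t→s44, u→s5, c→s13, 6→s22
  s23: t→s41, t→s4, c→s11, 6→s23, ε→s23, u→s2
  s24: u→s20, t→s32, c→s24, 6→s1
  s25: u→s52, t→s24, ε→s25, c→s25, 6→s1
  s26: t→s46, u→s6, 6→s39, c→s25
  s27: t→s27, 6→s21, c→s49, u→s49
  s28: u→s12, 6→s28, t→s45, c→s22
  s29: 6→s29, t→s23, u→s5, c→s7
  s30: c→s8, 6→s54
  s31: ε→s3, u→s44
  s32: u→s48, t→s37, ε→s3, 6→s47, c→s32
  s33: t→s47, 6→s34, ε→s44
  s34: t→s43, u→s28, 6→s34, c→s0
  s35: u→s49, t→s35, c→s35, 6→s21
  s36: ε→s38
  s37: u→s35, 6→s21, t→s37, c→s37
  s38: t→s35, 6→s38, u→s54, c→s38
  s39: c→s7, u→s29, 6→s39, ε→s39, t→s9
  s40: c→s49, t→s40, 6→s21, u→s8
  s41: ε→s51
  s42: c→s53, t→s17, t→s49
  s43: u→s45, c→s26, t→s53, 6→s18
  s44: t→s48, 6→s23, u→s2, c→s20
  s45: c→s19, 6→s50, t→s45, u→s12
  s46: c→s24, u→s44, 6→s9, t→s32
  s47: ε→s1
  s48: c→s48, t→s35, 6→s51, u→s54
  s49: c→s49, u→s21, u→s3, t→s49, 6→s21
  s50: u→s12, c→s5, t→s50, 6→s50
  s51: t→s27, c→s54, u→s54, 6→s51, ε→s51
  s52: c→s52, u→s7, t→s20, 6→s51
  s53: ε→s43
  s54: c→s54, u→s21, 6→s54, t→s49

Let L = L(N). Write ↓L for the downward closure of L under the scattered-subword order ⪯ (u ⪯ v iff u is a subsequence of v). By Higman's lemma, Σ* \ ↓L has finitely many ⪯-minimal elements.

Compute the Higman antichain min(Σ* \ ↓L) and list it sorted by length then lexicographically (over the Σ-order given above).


|Q|=55, |F|=39, |δ|=193 (16 ε).
min D↑ (40 st, q0=0, F={22}): 0:t→1,6→0,c→2,u→3 1:t→1,6→4,c→5,u→6 2:t→7,6→2,c→8,u→9 3:t→6,6→3,c→9,u→10 4:t→4,6→4,c→11,u→12 5:t→7,6→13,c→14,u→15 6:t→6,6→12,c→15,u→10 7:t→16,6→17,c→18,u→19 8:t→18,6→20,c→8,u→21 9:t→19,6→9,c→21,u→11 10:t→10,6→10,c→11,u→22 11:t→23,6→11,c→24,u→22 12:t→12,6→12,c→11,u→10 13:t→17,6→13,c→24,u→25 14:t→18,6→26,c→14,u→27 15:t→19,6→25,c→27,u→11 16:t→28,6→26,c→16,u→29 17:t→26,6→17,c→30,u→31 18:t→16,6→26,c→18,u→32 19:t→29,6→31,c→32,u→23 20:t→28,6→20,c→20,u→33 21:t→32,6→33,c→21,u→24 22:t→22,6→22,c→22,u→22 23:t→34,6→23,c→30,u→22 24:t→30,6→34,c→24,u→22 25:t→31,6→25,c→24,u→11 26:t→35,6→26,c→34,u→36 27:t→32,6→36,c→27,u→24 28:t→28,6→22,c→28,u→37 29:t→37,6→36,c→29,u→34 30:t→34,6→34,c→30,u→22 31:t→36,6→31,c→30,u→23 32:t→29,6→36,c→32,u→30 33:t→37,6→33,c→33,u→34 34:t→38,6→34,c→34,u→22 35:t→35,6→22,c→38,u→39 36:t→39,6→36,c→34,u→34 37:t→37,6→22,c→37,u→38 38:t→38,6→22,c→38,u→22 39:t→39,6→22,c→38,u→38 [Hopcroft].
'uuu': N↓-sim [48, 30, 10, 3] end={s21,s3,s4} rej; 3/3 single-dels accept.
't6cu': N↓-sim [48, 39, 23, 8, 2] end={s21,s3} ∉↓L; 4/4 single-dels accept.
'cttt6': N↓-sim [48, 40, 24, 16, 8, 1] end={s21} rej; 5/5 del acc.
'cc6t6': run [48, 40, 26, 15, 8, 1] end={s21} rej; 5/5 single-dels accept.
4 words, ⪯-incomp.

A = [uuu, t6cu, cttt6, cc6t6].


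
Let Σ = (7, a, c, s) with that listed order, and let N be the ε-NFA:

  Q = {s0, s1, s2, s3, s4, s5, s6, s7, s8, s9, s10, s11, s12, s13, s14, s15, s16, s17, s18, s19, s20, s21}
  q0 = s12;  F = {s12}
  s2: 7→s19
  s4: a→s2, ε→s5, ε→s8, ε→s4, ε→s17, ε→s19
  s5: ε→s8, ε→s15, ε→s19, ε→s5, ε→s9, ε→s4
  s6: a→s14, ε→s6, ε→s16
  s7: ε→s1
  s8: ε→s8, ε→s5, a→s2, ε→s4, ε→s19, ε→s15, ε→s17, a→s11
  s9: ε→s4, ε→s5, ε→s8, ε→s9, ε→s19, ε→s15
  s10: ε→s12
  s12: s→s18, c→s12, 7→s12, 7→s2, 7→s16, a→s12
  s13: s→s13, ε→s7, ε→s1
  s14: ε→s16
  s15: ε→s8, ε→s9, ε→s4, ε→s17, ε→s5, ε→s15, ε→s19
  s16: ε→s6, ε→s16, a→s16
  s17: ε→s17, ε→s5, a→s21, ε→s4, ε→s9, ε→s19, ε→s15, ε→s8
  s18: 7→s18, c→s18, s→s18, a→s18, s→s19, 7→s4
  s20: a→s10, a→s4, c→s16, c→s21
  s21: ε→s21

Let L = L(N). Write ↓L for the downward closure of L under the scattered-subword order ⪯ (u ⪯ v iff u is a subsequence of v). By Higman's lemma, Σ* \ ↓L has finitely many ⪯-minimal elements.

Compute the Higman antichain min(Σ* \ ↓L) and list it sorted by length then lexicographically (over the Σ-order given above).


A = [s].

|Q|=22, |F|=1, |δ|=71 (47 ε).
min D↑ (2 st, q0=0, F={1}): 0:7→0,a→0,c→0,s→1 1:7→1,a→1,c→1,s→1.
's': N↓-sim [15, 11] end={s11,s15,s17,s18,s19,s2,s21,s4,s5,s8,s9} — reject; 1/1 single-dels accept.
1 obstructions.


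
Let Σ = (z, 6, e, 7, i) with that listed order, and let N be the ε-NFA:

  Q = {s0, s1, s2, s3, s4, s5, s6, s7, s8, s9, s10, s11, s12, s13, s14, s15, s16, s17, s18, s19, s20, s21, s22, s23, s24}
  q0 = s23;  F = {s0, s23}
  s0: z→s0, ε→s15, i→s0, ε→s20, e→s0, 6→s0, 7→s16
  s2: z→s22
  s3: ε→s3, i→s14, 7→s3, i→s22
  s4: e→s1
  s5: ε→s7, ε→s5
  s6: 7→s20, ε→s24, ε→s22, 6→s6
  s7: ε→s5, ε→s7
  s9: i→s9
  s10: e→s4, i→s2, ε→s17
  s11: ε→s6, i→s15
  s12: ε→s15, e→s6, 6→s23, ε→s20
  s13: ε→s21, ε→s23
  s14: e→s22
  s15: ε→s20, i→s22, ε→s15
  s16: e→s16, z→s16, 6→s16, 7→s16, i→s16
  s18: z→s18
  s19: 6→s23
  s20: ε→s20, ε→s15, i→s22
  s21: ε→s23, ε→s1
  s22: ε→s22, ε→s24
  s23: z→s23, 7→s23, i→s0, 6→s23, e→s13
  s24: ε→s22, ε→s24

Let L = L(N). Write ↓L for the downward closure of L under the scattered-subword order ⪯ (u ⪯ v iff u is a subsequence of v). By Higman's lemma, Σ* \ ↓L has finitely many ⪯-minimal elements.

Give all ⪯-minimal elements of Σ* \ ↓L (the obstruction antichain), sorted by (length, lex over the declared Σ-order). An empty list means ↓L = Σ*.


|Q|=25, |F|=2, |δ|=58 (25 ε).
min D↑ (3 st, q0=0, F={2}): 0:z→0,6→0,e→0,7→0,i→1 1:z→1,6→1,e→1,7→2,i→1 2:z→2,6→2,e→2,7→2,i→2 [Hopcroft].
'i7': N↓-sim [10, 6, 1] end={s16} — reject; 2/2 del acc.
1 words, ⪯-incomp.

A = [i7].


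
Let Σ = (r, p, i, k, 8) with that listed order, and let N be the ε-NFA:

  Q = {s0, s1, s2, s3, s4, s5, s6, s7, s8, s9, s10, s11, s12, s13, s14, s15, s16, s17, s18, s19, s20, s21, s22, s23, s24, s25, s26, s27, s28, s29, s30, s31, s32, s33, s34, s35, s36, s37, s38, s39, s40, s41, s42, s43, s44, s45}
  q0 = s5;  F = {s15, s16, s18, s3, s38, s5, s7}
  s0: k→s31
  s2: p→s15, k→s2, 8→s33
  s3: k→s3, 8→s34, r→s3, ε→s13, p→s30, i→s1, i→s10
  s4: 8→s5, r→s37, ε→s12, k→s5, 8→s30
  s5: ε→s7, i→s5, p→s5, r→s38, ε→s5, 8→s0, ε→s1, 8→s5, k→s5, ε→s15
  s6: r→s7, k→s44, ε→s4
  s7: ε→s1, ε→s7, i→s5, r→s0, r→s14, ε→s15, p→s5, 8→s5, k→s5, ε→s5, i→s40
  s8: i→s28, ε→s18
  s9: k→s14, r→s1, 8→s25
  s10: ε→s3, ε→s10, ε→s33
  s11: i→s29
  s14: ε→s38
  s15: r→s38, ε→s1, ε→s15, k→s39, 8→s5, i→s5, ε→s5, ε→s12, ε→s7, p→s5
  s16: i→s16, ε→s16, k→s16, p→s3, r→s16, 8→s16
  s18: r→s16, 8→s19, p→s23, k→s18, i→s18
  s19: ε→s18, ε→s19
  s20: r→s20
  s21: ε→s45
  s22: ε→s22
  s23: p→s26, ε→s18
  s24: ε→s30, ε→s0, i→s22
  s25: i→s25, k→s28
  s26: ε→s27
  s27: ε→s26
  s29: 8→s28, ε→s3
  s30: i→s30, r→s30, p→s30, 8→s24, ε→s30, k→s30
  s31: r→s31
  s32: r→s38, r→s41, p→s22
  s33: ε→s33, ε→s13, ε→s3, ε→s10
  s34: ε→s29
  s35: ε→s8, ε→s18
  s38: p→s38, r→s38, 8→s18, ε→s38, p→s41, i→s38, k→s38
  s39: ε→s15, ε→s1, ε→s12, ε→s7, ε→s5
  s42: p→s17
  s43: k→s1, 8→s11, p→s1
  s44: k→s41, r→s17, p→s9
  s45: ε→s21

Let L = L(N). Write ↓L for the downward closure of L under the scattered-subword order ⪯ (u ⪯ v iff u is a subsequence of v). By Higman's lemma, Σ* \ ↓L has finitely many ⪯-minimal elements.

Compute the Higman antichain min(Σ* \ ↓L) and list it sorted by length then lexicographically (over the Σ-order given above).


A = [r8rpp].

|Q|=46, |F|=7, |δ|=124 (47 ε).
min D↑ (6 st, q0=0, F={5}): 0:r→1,p→0,i→0,k→0,8→0 1:r→1,p→1,i→1,k→1,8→2 2:r→3,p→2,i→2,k→2,8→2 3:r→3,p→4,i→3,k→3,8→3 4:r→4,p→5,i→4,k→4,8→4 5:r→5,p→5,i→5,k→5,8→5.
'r8rpp': run [28, 22, 19, 14, 13, 5] end={s0,s22,s24,s30,s31} rej; 5/5 single-dels accept.
1 words, ⪯-incomp.


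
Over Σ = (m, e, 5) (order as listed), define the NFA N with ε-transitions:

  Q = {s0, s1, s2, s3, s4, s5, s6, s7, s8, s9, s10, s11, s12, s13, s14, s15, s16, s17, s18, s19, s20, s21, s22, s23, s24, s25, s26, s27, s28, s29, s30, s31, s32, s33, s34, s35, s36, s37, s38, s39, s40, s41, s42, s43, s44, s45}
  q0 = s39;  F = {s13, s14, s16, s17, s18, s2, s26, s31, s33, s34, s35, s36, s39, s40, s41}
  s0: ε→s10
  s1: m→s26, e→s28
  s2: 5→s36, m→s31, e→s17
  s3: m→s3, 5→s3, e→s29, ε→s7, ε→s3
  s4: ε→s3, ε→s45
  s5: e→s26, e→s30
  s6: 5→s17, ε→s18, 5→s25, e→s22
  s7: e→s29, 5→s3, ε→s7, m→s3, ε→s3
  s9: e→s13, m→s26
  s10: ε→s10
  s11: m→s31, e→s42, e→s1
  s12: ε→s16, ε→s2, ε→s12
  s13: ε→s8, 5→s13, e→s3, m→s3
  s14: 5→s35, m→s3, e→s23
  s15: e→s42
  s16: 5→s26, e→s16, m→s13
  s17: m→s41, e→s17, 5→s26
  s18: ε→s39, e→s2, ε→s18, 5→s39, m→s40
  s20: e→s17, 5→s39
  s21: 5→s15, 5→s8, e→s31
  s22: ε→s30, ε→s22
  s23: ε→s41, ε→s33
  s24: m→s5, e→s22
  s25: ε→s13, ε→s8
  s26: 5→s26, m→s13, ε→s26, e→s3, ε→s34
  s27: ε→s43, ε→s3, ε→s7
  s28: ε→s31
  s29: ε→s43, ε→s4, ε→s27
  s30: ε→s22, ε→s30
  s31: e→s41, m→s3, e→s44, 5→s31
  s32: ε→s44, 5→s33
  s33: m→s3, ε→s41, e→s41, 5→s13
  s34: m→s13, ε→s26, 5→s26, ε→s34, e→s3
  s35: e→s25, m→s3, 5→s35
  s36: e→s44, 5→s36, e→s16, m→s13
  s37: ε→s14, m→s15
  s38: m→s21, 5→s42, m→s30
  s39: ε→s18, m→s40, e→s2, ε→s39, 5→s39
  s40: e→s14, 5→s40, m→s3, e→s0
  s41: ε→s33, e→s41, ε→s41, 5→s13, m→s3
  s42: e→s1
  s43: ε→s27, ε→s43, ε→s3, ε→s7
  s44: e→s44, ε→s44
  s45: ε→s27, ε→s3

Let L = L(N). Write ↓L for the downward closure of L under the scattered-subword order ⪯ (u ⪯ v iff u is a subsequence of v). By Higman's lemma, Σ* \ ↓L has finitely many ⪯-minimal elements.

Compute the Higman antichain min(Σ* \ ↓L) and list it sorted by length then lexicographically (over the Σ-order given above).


|Q|=46, |F|=15, |δ|=129 (48 ε).
min D↑ (13 st, q0=0, F={3}): 0:m→1,e→2,5→0 1:m→3,e→4,5→1 2:m→5,e→6,5→7 3:m→3,e→3,5→3 4:m→3,e→8,5→9 5:m→3,e→8,5→5 6:m→8,e→6,5→10 7:m→11,e→12,5→7 8:m→3,e→8,5→11 9:m→3,e→11,5→9 10:m→11,e→3,5→10 11:m→3,e→3,5→11 12:m→11,e→12,5→10.
'mm': N↓-sim [28, 20, 7] end={s27,s29,s3,s4,s43,s45,s7} ∉↓L; 2/2 single-dels accept.
'ee5e': |S_i|=[28, 25, 18, 11, 7] end={s27,s29,s3,s4,s43,s45,s7} rej; 4/4 deletions ∈↓L.
'e5me': N↓-sim [28, 25, 19, 9, 7] end={s27,s29,s3,s4,s43,s45,s7} rej; 4/4 single-dels accept.
'me5ee': run [28, 20, 18, 11, 10, 7] end={s27,s29,s3,s4,s43,s45,s7} — reject; 5/5 single-dels accept.
4 minimals (antichain).

min(Σ*\↓L) = [mm, ee5e, e5me, me5ee].


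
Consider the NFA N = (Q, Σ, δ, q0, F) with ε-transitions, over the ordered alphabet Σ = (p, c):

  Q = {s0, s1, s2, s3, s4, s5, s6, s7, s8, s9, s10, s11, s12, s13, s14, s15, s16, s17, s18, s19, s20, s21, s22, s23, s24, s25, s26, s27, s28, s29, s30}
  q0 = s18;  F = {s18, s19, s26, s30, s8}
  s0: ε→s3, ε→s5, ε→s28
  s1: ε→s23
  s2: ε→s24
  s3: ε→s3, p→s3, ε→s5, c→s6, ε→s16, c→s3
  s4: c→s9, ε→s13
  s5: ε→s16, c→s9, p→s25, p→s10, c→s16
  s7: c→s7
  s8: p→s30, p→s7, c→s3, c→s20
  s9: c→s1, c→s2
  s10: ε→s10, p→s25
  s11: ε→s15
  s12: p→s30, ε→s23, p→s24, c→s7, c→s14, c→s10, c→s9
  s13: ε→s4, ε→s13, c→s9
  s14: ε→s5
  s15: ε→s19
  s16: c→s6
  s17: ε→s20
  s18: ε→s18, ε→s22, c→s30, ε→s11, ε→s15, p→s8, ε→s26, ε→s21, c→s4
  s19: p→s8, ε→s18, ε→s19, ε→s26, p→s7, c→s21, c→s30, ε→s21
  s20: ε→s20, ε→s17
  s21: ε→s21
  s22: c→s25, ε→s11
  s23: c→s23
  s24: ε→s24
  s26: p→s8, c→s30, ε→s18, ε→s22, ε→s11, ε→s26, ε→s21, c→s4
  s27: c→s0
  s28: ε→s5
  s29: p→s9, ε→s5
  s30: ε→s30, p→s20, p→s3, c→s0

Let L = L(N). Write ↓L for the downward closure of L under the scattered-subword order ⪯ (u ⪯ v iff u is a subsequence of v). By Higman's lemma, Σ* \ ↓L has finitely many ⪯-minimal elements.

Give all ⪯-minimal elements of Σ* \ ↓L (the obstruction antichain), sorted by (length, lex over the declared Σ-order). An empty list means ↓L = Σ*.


|Q|=31, |F|=5, |δ|=82 (41 ε).
min D↑ (4 st, q0=0, F={3}): 0:p→1,c→2 1:p→2,c→3 2:p→3,c→3 3:p→3,c→3 [Hopcroft].
'pc': N↓-sim [27, 18, 16] end={s0,s1,s10,s16,s17,s2,s20,s23,s24,s25,s28,s3,…} ∉↓L; 2/2 del acc.
'cp': N↓-sim [27, 20, 13] end={s1,s10,s16,s17,s2,s20,s23,s24,s25,s3,s5,s6,…} ∉↓L; 2/2 single-dels accept.
'cc': N↓-sim [27, 20, 14] end={s0,s1,s10,s16,s2,s23,s24,s25,s28,s3,s5,s6,…} rej; 2/2 deletions ∈↓L.
'ppp': N↓-sim [27, 18, 17, 13] end={s1,s10,s16,s17,s2,s20,s23,s24,s25,s3,s5,s6,…} rej; 3/3 deletions ∈↓L.
4 obstructions.

Antichain: [pc, cp, cc, ppp].


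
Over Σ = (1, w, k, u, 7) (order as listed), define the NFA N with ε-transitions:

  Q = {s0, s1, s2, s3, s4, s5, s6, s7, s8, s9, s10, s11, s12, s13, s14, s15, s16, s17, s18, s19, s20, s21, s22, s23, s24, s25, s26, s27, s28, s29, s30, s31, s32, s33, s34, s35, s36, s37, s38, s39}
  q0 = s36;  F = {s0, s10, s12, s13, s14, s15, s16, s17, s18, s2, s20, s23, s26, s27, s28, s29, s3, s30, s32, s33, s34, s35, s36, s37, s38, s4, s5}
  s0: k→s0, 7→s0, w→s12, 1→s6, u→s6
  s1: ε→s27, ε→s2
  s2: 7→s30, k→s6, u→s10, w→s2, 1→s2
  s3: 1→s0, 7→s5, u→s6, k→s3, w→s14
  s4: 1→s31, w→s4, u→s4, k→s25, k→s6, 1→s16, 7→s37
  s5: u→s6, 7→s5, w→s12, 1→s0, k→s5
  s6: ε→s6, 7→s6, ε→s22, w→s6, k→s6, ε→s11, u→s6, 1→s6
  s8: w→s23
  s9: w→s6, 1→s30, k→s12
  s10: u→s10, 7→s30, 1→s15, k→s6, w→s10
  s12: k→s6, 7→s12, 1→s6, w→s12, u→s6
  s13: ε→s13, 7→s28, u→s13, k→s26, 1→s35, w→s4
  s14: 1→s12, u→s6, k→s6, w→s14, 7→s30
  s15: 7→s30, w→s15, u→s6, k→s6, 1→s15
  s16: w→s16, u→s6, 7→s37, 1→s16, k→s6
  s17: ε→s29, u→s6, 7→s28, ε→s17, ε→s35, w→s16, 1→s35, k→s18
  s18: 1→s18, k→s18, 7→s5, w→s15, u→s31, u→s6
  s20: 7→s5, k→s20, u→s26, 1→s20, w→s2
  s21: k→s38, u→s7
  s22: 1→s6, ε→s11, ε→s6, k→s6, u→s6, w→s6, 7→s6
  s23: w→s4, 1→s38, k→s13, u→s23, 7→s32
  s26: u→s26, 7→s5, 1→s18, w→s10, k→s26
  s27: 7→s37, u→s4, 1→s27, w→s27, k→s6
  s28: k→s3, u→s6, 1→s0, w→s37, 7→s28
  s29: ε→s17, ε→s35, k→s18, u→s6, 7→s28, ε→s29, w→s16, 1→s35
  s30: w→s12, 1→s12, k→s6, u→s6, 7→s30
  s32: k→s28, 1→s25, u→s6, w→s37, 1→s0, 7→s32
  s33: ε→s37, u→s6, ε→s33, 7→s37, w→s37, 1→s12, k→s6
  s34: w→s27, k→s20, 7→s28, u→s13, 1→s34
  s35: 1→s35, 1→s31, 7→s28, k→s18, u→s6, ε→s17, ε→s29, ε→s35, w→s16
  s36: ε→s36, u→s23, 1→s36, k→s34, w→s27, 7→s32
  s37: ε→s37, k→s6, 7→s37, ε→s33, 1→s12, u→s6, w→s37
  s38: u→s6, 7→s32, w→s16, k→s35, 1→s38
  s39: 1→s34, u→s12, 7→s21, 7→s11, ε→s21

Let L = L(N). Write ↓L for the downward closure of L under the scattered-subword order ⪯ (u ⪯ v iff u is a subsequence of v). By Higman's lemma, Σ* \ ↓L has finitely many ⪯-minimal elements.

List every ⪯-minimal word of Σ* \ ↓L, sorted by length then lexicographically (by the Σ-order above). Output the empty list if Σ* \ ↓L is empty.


min(Σ*\↓L) = [wk, 7u, u1u, 711, kk7w1].

|Q|=40, |F|=27, |δ|=183 (23 ε).
min D↑ (25 st, q0=0, F={5}): 0:1→0,w→1,k→2,u→3,7→4 1:1→1,w→1,k→5,u→6,7→7 2:1→2,w→1,k→8,u→9,7→10 3:1→11,w→6,k→9,u→3,7→4 4:1→12,w→7,k→10,u→5,7→4 5:1→5,w→5,k→5,u→5,7→5 6:1→13,w→6,k→5,u→6,7→7 7:1→14,w→7,k→5,u→5,7→7 8:1→8,w→15,k→8,u→16,7→17 9:1→18,w→6,k→16,u→9,7→10 10:1→12,w→7,k→19,u→5,7→10 11:1→11,w→13,k→18,u→5,7→4 12:1→5,w→14,k→12,u→5,7→12 13:1→13,w→13,k→5,u→5,7→7 14:1→5,w→14,k→5,u→5,7→14 15:1→15,w→15,k→5,u→20,7→21 16:1→22,w→20,k→16,u→16,7→17 17:1→12,w→14,k→17,u→5,7→17 18:1→18,w→13,k→22,u→5,7→10 19:1→12,w→23,k→19,u→5,7→17 20:1→24,w→20,k→5,u→20,7→21 21:1→14,w→14,k→5,u→5,7→21 22:1→22,w→24,k→22,u→5,7→17 23:1→14,w→23,k→5,u→5,7→21 24:1→24,w→24,k→5,u→5,7→21.
'wk': N↓-sim [32, 16, 4] end={s11,s22,s25,s6} rej; 2/2 del acc.
'7u': N↓-sim [32, 14, 3] end={s11,s22,s6} — reject; 2/2 del acc.
'u1u': |S_i|=[32, 27, 22, 4] end={s11,s22,s31,s6} rej; 3/3 deletions ∈↓L.
'711': run [32, 14, 6, 3] end={s11,s22,s6} rej; 3/3 del acc.
'kk7w1': |S_i|=[32, 28, 17, 7, 4, 3] end={s11,s22,s6} — reject; 5/5 single-dels accept.
5 words, ⪯-incomp.


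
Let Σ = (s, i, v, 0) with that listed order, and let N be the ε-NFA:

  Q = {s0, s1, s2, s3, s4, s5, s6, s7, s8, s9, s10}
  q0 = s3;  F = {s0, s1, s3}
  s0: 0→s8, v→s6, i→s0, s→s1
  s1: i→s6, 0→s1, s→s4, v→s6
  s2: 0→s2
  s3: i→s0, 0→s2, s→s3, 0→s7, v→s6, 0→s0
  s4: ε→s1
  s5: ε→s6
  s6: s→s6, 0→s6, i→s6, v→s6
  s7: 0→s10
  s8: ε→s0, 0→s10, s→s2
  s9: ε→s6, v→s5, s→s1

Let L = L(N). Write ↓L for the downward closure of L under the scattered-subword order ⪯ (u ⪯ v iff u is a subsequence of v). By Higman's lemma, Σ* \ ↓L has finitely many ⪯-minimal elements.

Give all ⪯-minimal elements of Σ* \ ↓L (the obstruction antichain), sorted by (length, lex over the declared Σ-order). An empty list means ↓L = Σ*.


|Q|=11, |F|=3, |δ|=28 (4 ε).
min D↑ (4 st, q0=0, F={2}): 0:s→0,i→1,v→2,0→1 1:s→3,i→1,v→2,0→1 2:s→2,i→2,v→2,0→2 3:s→3,i→2,v→2,0→3.
'v': run [9, 1] end={s6} ∉↓L; 1/1 single-dels accept.
'isi': N↓-sim [9, 7, 4, 1] end={s6} rej; 3/3 deletions ∈↓L.
'0si': |S_i|=[9, 8, 4, 1] end={s6} — reject; 3/3 deletions ∈↓L.
3 minimals (antichain).

min(Σ*\↓L) = [v, isi, 0si].


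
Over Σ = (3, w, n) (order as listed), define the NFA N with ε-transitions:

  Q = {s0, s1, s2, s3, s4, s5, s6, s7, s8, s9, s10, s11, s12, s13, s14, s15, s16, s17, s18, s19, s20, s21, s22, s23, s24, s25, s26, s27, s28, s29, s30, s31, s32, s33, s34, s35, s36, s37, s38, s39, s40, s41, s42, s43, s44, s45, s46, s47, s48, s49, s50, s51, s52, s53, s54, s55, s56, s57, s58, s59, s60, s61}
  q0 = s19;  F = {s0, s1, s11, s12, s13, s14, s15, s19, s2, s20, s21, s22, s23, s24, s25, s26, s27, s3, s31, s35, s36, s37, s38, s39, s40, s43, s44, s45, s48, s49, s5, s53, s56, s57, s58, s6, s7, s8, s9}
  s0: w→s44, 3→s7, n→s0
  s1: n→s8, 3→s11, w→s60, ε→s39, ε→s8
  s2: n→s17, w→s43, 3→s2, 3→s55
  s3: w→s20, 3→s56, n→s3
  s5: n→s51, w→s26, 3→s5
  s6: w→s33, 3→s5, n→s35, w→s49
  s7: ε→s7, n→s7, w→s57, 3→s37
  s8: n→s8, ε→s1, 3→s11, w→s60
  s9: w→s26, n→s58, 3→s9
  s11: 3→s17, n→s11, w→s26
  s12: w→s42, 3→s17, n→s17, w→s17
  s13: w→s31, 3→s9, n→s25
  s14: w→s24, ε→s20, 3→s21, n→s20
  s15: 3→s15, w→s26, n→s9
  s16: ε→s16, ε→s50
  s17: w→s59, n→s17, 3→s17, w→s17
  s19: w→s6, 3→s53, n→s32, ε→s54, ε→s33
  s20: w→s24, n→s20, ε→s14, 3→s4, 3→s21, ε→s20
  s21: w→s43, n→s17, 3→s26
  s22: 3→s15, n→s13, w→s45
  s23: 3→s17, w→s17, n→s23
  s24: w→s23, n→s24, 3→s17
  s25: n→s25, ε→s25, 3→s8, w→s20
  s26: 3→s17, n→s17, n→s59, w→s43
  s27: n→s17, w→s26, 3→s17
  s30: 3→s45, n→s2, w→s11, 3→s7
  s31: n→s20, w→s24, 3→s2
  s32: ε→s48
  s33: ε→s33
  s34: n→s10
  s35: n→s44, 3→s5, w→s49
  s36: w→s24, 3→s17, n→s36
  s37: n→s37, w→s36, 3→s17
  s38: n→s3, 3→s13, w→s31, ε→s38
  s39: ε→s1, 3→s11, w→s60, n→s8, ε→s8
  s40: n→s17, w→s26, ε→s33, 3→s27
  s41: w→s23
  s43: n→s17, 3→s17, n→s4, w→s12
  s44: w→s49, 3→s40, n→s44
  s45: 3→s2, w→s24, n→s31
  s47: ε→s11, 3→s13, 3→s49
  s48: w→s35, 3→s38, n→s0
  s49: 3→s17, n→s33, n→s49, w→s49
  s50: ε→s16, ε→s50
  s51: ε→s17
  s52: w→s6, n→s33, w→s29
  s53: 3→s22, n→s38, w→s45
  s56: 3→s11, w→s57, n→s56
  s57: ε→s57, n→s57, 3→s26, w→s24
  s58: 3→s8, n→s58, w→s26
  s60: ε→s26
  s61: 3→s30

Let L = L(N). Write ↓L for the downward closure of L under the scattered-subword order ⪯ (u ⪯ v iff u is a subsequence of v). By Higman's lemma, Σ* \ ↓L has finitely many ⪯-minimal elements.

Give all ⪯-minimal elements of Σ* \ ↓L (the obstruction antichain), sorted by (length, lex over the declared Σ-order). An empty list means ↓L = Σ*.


|Q|=62, |F|=39, |δ|=164 (24 ε).
min D↑ (37 st, q0=0, F={18}): 0:3→1,w→2,n→3 1:3→4,w→5,n→6 2:3→7,w→8,n→9 3:3→6,w→9,n→10 4:3→11,w→5,n→12 5:3→13,w→14,n→15 6:3→12,w→15,n→16 7:3→7,w→17,n→18 8:3→18,w→8,n→8 9:3→7,w→8,n→19 10:3→20,w→19,n→10 11:3→11,w→17,n→21 12:3→21,w→15,n→22 13:3→13,w→23,n→18 14:3→18,w→24,n→14 15:3→13,w→14,n→25 16:3→26,w→25,n→16 17:3→18,w→23,n→18 18:3→18,w→18,n→18 19:3→27,w→8,n→19 20:3→28,w→29,n→20 21:3→21,w→17,n→30 22:3→31,w→25,n→22 23:3→18,w→32,n→18 24:3→18,w→18,n→24 25:3→33,w→14,n→25 26:3→34,w→29,n→26 27:3→35,w→17,n→18 28:3→18,w→36,n→28 29:3→17,w→14,n→29 30:3→31,w→17,n→30 31:3→34,w→17,n→31 32:3→18,w→18,n→18 33:3→17,w→23,n→18 34:3→18,w→17,n→34 35:3→18,w→17,n→18 36:3→18,w→14,n→36 (ε-aug+det+¬).
'w3n': N↓-sim [49, 28, 15, 4] end={s17,s4,s51,s59} — reject; 3/3 del acc.
'ww3': |S_i|=[49, 28, 11, 2] end={s17,s59} ∉↓L; 3/3 deletions ∈↓L.
'333w3': run [49, 40, 34, 20, 8, 2] end={s17,s59} — reject; 5/5 del acc.
'333wn': N↓-sim [49, 40, 34, 20, 8, 3] end={s17,s4,s59} — reject; 5/5 del acc.
'3wwww': N↓-sim [49, 40, 19, 8, 5, 3] end={s17,s42,s59} — reject; 5/5 del acc.
'nn333': |S_i|=[49, 42, 32, 23, 13, 2] end={s17,s59} — reject; 5/5 del acc.
6 words, ⪯-incomp.

A = [w3n, ww3, 333w3, 333wn, 3wwww, nn333].


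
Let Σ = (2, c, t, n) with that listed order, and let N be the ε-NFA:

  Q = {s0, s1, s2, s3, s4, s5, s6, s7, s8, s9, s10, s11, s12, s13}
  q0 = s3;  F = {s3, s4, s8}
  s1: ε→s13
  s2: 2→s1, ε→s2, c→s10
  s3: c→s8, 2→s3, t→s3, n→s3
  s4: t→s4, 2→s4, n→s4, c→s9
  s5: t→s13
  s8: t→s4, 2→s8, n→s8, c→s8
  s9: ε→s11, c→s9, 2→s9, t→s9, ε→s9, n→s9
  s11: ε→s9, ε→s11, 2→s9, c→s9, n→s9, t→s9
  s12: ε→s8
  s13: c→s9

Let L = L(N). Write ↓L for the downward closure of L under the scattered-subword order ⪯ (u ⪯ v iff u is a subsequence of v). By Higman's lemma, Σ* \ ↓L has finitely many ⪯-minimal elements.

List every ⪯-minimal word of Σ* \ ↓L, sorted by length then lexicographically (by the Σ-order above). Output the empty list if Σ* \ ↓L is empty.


A = [ctc].

|Q|=14, |F|=3, |δ|=31 (7 ε).
min D↑ (4 st, q0=0, F={3}): 0:2→0,c→1,t→0,n→0 1:2→1,c→1,t→2,n→1 2:2→2,c→3,t→2,n→2 3:2→3,c→3,t→3,n→3 (ε-aug+det+¬).
'ctc': run [5, 4, 3, 2] end={s11,s9} ∉↓L; 3/3 single-dels accept.
1 minimals (antichain).


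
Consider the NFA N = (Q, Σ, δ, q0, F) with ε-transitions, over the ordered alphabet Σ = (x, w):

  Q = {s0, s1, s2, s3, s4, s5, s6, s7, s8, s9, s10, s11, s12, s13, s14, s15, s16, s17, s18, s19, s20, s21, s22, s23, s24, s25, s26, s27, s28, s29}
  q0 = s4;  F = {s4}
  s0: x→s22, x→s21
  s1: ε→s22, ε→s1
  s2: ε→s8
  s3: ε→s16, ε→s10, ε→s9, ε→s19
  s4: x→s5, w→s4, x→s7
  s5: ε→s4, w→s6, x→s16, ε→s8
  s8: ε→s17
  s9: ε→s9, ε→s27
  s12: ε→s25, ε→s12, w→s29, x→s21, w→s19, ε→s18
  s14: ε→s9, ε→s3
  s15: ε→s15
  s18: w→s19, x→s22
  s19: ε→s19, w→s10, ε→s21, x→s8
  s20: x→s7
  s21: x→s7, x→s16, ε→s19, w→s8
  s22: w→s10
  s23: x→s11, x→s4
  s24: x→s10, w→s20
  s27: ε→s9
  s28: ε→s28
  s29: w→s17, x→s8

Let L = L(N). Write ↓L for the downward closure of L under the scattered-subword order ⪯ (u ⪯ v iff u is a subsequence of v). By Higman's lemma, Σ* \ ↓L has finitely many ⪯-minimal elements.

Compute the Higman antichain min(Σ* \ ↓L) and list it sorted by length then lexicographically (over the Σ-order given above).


Antichain: [].

|Q|=30, |F|=1, |δ|=48 (23 ε).
min D↑ (1 st, q0=0, F={}): 0:x→0,w→0.
L(D↑) = ∅ ⇒ ↓L = Σ*.


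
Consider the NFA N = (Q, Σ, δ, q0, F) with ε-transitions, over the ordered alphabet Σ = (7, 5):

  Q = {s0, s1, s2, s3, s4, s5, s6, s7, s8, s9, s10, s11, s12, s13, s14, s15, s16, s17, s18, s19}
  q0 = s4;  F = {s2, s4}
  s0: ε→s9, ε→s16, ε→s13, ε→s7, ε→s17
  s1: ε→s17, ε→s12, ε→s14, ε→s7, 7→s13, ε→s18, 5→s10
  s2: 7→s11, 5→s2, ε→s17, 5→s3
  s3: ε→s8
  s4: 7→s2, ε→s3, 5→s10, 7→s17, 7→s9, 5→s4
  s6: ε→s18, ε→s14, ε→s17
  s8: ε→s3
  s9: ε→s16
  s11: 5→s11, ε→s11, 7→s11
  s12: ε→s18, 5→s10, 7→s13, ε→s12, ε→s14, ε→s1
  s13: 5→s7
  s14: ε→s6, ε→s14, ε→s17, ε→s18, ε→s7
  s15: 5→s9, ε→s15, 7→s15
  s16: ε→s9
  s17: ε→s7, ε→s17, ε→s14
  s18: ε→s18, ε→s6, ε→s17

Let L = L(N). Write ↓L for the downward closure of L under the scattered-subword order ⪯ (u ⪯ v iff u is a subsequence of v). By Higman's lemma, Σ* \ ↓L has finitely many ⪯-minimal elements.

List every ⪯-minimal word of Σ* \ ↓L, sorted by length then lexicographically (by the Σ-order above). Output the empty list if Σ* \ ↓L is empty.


|Q|=20, |F|=2, |δ|=53 (36 ε).
min D↑ (3 st, q0=0, F={2}): 0:7→1,5→0 1:7→2,5→1 2:7→2,5→2 (ε-aug+det+¬).
'77': N↓-sim [13, 11, 1] end={s11} — reject; 2/2 deletions ∈↓L.
1 obstructions.

min(Σ*\↓L) = [77].


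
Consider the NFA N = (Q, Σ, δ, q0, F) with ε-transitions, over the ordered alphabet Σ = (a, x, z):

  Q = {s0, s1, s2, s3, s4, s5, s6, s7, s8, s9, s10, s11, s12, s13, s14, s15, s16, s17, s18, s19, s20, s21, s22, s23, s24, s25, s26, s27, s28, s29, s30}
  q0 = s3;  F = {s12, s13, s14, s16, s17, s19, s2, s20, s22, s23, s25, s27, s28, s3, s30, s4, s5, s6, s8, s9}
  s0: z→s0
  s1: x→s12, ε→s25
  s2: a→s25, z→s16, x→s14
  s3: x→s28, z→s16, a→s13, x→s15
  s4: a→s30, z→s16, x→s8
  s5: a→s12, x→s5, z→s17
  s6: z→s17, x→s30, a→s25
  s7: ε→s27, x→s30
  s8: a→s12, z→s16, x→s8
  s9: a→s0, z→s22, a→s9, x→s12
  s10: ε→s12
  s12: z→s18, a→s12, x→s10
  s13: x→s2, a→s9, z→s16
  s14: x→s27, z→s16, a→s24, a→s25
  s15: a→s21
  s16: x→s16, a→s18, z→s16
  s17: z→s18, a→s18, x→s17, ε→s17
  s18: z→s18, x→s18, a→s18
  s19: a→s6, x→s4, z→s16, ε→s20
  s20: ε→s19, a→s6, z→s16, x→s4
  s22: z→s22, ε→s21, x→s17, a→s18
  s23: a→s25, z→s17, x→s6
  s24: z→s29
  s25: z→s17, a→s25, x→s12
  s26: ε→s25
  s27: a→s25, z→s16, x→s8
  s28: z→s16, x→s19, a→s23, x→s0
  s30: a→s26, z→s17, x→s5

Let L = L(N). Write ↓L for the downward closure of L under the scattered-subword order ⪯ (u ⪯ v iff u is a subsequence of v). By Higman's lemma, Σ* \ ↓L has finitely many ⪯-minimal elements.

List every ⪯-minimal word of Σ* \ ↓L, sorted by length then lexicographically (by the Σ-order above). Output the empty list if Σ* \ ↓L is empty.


|Q|=31, |F|=20, |δ|=80 (8 ε).
min D↑ (20 st, q0=0, F={8}): 0:a→1,x→2,z→3 1:a→4,x→5,z→3 2:a→6,x→7,z→3 3:a→8,x→3,z→3 4:a→4,x→9,z→10 5:a→11,x→12,z→3 6:a→11,x→13,z→14 7:a→13,x→15,z→3 8:a→8,x→8,z→8 9:a→9,x→9,z→8 10:a→8,x→14,z→10 11:a→11,x→9,z→14 12:a→11,x→16,z→3 13:a→11,x→17,z→14 14:a→8,x→14,z→8 15:a→17,x→18,z→3 16:a→11,x→18,z→3 17:a→11,x→19,z→14 18:a→9,x→18,z→3 19:a→9,x→19,z→14 (ε-aug+det+¬).
'za': run [28, 7, 1] end={s18} ∉↓L; 2/2 deletions ∈↓L.
'aaxz': N↓-sim [28, 22, 12, 4, 1] end={s18} rej; 4/4 single-dels accept.
'xazz': |S_i|=[28, 24, 13, 3, 1] end={s18} — reject; 4/4 single-dels accept.
'xxxxaz': |S_i|=[28, 24, 19, 12, 7, 3, 1] end={s18} ∉↓L; 6/6 single-dels accept.
4 obstructions.

Antichain: [za, aaxz, xazz, xxxxaz].


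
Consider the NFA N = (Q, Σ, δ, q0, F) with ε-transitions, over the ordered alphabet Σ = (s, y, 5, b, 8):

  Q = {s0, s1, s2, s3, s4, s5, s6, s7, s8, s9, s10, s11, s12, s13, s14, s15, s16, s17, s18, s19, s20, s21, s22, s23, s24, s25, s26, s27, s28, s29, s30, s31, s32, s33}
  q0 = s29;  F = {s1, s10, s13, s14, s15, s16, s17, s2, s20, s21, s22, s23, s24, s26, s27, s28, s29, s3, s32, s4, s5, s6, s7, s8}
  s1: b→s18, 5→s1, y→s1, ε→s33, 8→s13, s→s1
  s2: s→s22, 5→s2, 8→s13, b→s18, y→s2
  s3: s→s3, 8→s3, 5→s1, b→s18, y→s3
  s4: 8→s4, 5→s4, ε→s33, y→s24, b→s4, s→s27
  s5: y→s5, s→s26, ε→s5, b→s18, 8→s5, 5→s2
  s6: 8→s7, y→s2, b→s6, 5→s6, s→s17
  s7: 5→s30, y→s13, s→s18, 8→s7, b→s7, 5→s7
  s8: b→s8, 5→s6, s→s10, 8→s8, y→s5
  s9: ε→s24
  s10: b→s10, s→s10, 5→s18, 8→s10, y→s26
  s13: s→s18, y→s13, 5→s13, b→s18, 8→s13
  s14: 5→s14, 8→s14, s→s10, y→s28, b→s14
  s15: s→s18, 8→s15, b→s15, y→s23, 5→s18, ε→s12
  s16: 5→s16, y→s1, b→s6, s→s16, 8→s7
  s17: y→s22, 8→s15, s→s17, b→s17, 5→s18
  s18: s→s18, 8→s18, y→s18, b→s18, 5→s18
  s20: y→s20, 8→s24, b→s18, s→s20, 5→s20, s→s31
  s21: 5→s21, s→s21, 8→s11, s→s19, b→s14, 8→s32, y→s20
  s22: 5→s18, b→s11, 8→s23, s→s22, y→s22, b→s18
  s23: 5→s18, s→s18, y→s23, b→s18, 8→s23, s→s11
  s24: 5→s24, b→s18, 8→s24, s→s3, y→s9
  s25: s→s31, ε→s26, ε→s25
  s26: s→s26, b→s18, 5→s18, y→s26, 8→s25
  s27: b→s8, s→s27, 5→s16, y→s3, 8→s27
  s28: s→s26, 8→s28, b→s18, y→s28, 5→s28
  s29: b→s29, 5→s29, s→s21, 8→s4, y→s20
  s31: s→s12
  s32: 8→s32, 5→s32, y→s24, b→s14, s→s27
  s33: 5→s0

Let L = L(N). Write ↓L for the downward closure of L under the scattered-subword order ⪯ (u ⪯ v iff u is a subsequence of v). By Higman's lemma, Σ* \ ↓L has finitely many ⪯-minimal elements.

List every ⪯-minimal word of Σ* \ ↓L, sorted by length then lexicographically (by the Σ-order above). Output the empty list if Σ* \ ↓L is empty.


|Q|=34, |F|=24, |δ|=141 (7 ε).
min D↑ (25 st, q0=0, F={6}): 0:s→1,y→2,5→0,b→0,8→3 1:s→1,y→2,5→1,b→4,8→5 2:s→2,y→2,5→2,b→6,8→7 3:s→8,y→7,5→3,b→3,8→3 4:s→9,y→10,5→4,b→4,8→4 5:s→8,y→7,5→5,b→4,8→5 6:s→6,y→6,5→6,b→6,8→6 7:s→11,y→7,5→7,b→6,8→7 8:s→8,y→11,5→12,b→13,8→8 9:s→9,y→14,5→6,b→9,8→9 10:s→14,y→10,5→10,b→6,8→10 11:s→11,y→11,5→15,b→6,8→11 12:s→12,y→15,5→12,b→16,8→17 13:s→9,y→18,5→16,b→13,8→13 14:s→14,y→14,5→6,b→6,8→14 15:s→15,y→15,5→15,b→6,8→19 16:s→20,y→21,5→16,b→16,8→17 17:s→6,y→19,5→17,b→17,8→17 18:s→14,y→18,5→21,b→6,8→18 19:s→6,y→19,5→19,b→6,8→19 20:s→20,y→22,5→6,b→20,8→23 21:s→22,y→21,5→21,b→6,8→19 22:s→22,y→22,5→6,b→6,8→24 23:s→6,y→24,5→6,b→23,8→23 24:s→6,y→24,5→6,b→6,8→24.
'yb': N↓-sim [34, 19, 2] end={s11,s18} — reject; 2/2 single-dels accept.
'sbs5': N↓-sim [34, 32, 20, 11, 1] end={s18} — reject; 4/4 del acc.
'8s58s': run [34, 30, 24, 16, 8, 2] end={s11,s18} rej; 5/5 deletions ∈↓L.
3 words, ⪯-incomp.

A = [yb, sbs5, 8s58s].


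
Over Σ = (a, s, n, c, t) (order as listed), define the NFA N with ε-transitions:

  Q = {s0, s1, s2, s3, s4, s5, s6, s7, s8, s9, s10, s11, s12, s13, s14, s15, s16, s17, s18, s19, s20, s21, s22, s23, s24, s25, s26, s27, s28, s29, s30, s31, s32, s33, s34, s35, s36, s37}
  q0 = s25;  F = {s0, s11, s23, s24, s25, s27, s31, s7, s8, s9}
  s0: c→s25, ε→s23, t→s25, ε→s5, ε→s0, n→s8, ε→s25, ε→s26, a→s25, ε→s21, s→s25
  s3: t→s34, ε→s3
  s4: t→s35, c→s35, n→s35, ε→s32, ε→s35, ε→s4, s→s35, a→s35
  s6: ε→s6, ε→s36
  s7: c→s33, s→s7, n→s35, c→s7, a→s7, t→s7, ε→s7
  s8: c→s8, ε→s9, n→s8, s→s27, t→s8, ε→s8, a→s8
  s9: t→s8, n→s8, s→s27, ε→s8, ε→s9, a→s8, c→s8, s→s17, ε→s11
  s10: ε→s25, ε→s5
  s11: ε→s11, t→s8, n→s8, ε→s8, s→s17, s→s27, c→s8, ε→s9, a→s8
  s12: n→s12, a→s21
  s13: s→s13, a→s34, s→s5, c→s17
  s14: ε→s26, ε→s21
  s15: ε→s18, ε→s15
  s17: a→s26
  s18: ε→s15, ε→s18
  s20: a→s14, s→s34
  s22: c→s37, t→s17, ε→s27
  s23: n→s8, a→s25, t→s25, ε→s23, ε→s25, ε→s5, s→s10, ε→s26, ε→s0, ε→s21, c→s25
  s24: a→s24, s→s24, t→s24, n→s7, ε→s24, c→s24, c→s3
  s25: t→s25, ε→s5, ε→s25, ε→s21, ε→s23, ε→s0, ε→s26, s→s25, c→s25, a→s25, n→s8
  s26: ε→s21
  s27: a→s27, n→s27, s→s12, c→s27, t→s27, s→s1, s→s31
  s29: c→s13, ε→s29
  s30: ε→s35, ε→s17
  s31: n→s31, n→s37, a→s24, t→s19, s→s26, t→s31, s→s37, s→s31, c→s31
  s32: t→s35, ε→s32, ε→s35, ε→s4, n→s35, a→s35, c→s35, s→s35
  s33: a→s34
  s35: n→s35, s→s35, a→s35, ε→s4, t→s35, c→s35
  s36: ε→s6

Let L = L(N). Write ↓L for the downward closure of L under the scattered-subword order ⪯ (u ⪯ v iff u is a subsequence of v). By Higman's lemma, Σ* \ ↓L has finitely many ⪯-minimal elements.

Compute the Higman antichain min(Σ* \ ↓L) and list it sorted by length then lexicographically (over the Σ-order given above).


|Q|=38, |F|=10, |δ|=141 (52 ε).
min D↑ (7 st, q0=0, F={6}): 0:a→0,s→0,n→1,c→0,t→0 1:a→1,s→2,n→1,c→1,t→1 2:a→2,s→3,n→2,c→2,t→2 3:a→4,s→3,n→3,c→3,t→3 4:a→4,s→4,n→5,c→4,t→4 5:a→5,s→5,n→6,c→5,t→5 6:a→6,s→6,n→6,c→6,t→6.
'nssann': run [25, 20, 17, 15, 9, 6, 3] end={s32,s35,s4} — reject; 6/6 del acc.
1 obstructions.

A = [nssann].


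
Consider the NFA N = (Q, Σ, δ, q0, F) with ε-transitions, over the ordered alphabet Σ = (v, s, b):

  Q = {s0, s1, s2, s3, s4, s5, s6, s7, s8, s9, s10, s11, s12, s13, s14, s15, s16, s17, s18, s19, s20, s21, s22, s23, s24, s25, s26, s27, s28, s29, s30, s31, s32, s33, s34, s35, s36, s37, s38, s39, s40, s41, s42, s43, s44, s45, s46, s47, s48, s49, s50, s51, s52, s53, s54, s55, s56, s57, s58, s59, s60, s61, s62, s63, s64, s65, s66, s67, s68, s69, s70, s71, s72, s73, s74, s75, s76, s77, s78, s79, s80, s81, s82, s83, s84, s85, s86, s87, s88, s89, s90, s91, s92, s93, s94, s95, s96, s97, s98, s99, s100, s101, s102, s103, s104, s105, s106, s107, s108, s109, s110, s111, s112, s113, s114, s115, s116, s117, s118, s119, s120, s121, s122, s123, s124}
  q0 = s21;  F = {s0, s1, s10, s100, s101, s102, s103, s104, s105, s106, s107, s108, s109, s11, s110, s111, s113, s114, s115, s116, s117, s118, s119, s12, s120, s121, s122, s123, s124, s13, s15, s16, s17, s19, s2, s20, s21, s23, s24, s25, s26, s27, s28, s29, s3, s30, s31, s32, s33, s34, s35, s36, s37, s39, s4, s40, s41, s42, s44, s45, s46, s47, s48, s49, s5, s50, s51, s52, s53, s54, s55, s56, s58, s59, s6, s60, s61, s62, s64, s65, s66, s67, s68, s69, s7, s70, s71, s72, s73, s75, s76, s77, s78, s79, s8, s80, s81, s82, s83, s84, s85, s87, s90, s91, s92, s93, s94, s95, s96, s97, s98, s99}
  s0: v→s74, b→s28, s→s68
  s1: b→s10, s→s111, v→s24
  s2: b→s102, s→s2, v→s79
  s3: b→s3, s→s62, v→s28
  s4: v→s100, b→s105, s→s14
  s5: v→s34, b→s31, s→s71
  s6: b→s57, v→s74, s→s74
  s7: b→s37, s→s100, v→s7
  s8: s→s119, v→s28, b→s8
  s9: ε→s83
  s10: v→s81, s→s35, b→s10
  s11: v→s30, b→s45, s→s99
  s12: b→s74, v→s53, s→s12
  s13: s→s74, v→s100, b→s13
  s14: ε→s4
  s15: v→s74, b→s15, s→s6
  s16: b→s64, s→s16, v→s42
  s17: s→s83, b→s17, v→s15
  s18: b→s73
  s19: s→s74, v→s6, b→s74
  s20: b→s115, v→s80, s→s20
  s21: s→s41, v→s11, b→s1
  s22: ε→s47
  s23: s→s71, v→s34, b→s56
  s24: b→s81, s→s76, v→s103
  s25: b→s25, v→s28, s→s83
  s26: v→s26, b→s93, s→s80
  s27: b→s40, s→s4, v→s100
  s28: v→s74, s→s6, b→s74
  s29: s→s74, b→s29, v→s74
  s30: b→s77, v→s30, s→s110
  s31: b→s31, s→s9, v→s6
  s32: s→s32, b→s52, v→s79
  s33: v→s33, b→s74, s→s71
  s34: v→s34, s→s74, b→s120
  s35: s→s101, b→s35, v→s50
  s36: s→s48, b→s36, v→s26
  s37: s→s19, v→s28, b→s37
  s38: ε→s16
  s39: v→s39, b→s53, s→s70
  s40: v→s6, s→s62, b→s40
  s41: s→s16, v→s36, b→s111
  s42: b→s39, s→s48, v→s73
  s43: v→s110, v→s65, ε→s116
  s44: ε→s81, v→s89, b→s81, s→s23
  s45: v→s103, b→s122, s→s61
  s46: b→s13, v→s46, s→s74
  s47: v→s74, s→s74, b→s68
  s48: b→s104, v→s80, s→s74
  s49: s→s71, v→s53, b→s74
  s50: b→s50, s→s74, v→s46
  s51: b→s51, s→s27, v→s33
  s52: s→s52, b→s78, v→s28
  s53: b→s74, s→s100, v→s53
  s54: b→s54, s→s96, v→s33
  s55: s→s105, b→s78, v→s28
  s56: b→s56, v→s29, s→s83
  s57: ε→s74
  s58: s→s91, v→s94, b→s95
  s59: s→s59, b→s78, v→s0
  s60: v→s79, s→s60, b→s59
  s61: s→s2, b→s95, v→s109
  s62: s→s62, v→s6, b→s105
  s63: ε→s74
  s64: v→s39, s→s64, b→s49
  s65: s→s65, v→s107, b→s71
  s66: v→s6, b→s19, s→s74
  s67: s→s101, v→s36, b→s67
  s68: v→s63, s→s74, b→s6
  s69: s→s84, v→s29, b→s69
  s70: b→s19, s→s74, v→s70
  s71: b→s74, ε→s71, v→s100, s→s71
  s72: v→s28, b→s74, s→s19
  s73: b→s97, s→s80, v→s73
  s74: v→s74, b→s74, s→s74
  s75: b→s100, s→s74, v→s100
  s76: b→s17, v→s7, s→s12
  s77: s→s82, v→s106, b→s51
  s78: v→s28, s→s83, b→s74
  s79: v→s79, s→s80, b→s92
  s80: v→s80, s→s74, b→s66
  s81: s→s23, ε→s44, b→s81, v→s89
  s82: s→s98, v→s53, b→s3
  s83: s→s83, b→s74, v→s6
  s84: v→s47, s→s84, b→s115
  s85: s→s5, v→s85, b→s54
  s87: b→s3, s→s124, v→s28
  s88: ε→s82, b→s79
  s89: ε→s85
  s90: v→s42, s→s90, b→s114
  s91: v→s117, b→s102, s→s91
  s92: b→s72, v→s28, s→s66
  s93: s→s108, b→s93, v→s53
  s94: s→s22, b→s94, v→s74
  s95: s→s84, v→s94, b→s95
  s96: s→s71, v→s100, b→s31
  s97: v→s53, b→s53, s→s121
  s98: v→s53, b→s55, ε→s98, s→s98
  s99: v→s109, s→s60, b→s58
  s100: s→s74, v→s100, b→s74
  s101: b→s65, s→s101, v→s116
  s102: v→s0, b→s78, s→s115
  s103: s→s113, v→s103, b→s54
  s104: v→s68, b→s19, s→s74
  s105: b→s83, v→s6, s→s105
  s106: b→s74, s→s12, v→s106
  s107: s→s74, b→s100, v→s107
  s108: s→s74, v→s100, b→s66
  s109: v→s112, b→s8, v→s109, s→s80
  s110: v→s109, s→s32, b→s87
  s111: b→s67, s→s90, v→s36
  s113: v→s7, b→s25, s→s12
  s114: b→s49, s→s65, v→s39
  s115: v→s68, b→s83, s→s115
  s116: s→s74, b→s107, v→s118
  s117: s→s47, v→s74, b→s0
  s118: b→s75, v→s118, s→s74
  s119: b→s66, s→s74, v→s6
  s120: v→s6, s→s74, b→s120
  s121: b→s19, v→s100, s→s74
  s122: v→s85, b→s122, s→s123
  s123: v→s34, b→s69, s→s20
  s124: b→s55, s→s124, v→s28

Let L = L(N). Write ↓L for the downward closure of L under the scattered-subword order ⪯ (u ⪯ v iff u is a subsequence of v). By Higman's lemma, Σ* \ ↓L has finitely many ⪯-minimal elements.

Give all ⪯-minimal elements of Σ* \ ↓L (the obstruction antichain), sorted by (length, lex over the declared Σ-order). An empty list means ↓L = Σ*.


A = [svss, vvbvb, vsbvv, ssbbb, bvssb, bbsvs].

|Q|=125, |F|=112, |δ|=357 (13 ε).
min D↑ (112 st, q0=0, F={47}): 0:v→1,s→2,b→3 1:v→4,s→5,b→6 2:v→7,s→8,b→9 3:v→10,s→9,b→11 4:v→4,s→12,b→13 5:v→14,s→15,b→16 6:v→17,s→18,b→19 7:v→20,s→21,b→7 8:v→22,s→8,b→23 9:v→7,s→24,b→25 10:v→17,s→26,b→27 11:v→27,s→28,b→11 12:v→14,s→29,b→30 13:v→31,s→32,b→33 14:v→14,s→34,b→35 15:v→36,s→15,b→37 16:v→38,s→39,b→40 17:v→17,s→41,b→42 18:v→14,s→43,b→40 19:v→44,s→45,b→19 20:v→20,s→34,b→46 21:v→34,s→47,b→48 22:v→49,s→21,b→50 23:v→50,s→23,b→51 24:v→22,s→24,b→52 25:v→7,s→53,b→25 26:v→54,s→55,b→56 27:v→44,s→57,b→27 28:v→58,s→53,b→28 29:v→36,s→29,b→59 30:v→60,s→61,b→62 31:v→31,s→55,b→47 32:v→63,s→64,b→62 33:v→65,s→66,b→33 34:v→34,s→47,b→67 35:v→60,s→68,b→35 36:v→36,s→34,b→69 37:v→70,s→37,b→71 38:v→47,s→72,b→38 39:v→73,s→39,b→74 40:v→38,s→75,b→40 41:v→54,s→55,b→76 42:v→65,s→77,b→42 43:v→36,s→43,b→74 44:v→44,s→78,b→42 45:v→79,s→80,b→81 46:v→63,s→82,b→46 47:v→47,s→47,b→47 48:v→83,s→47,b→84 49:v→49,s→34,b→85 50:v→50,s→86,b→63 51:v→63,s→87,b→47 52:v→50,s→88,b→51 53:v→89,s→53,b→88 54:v→54,s→90,b→91 55:v→63,s→55,b→47 56:v→92,s→93,b→56 57:v→79,s→87,b→94 58:v→95,s→47,b→58 59:v→60,s→59,b→71 60:v→47,s→96,b→47 61:v→60,s→61,b→97 62:v→60,s→98,b→62 63:v→63,s→90,b→47 64:v→63,s→64,b→97 65:v→65,s→87,b→47 66:v→90,s→99,b→100 67:v→96,s→47,b→84 68:v→96,s→47,b→67 69:v→60,s→67,b→101 70:v→47,s→83,b→60 71:v→60,s→93,b→47 72:v→47,s→47,b→83 73:v→47,s→72,b→70 74:v→70,s→102,b→71 75:v→72,s→75,b→102 76:v→60,s→93,b→76 77:v→90,s→87,b→103 78:v→79,s→87,b→103 79:v→79,s→47,b→104 80:v→34,s→80,b→102 81:v→105,s→75,b→81 82:v→90,s→47,b→67 83:v→47,s→47,b→96 84:v→96,s→47,b→47 85:v→63,s→106,b→63 86:v→86,s→47,b→84 87:v→90,s→87,b→47 88:v→107,s→88,b→87 89:v→108,s→47,b→107 90:v→90,s→47,b→47 91:v→60,s→84,b→91 92:v→47,s→96,b→92 93:v→96,s→93,b→47 94:v→105,s→93,b→94 95:v→95,s→47,b→109 96:v→47,s→47,b→47 97:v→60,s→110,b→71 98:v→96,s→98,b→110 99:v→90,s→99,b→110 100:v→96,s→98,b→100 101:v→60,s→84,b→47 102:v→83,s→102,b→93 103:v→96,s→93,b→103 104:v→96,s→47,b→104 105:v→47,s→47,b→105 106:v→90,s→47,b→84 107:v→107,s→47,b→90 108:v→108,s→47,b→111 109:v→90,s→47,b→109 110:v→96,s→110,b→93 111:v→90,s→47,b→90.
'svss': run [120, 102, 48, 17, 1] end={s74} rej; 4/4 single-dels accept.
'vvbvb': |S_i|=[120, 106, 76, 54, 11, 2] end={s57,s74} rej; 5/5 single-dels accept.
'vsbvv': |S_i|=[120, 106, 77, 45, 13, 2] end={s63,s74} ∉↓L; 5/5 single-dels accept.
'ssbbb': run [120, 102, 61, 33, 12, 2] end={s57,s74} rej; 5/5 deletions ∈↓L.
'bvssb': N↓-sim [120, 111, 70, 38, 10, 2] end={s57,s74} — reject; 5/5 single-dels accept.
'bbsvs': |S_i|=[120, 111, 82, 49, 21, 1] end={s74} rej; 5/5 del acc.
6 minimals (antichain).
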